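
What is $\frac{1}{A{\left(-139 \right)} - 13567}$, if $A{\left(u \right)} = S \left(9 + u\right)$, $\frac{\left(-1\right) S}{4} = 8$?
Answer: $- \frac{1}{9407} \approx -0.0001063$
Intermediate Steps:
$S = -32$ ($S = \left(-4\right) 8 = -32$)
$A{\left(u \right)} = -288 - 32 u$ ($A{\left(u \right)} = - 32 \left(9 + u\right) = -288 - 32 u$)
$\frac{1}{A{\left(-139 \right)} - 13567} = \frac{1}{\left(-288 - -4448\right) - 13567} = \frac{1}{\left(-288 + 4448\right) - 13567} = \frac{1}{4160 - 13567} = \frac{1}{-9407} = - \frac{1}{9407}$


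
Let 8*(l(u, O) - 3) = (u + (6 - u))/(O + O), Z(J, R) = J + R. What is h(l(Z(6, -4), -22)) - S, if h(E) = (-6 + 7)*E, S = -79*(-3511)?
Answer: -48816419/176 ≈ -2.7737e+5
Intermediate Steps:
S = 277369
l(u, O) = 3 + 3/(8*O) (l(u, O) = 3 + ((u + (6 - u))/(O + O))/8 = 3 + (6/((2*O)))/8 = 3 + (6*(1/(2*O)))/8 = 3 + (3/O)/8 = 3 + 3/(8*O))
h(E) = E (h(E) = 1*E = E)
h(l(Z(6, -4), -22)) - S = (3 + (3/8)/(-22)) - 1*277369 = (3 + (3/8)*(-1/22)) - 277369 = (3 - 3/176) - 277369 = 525/176 - 277369 = -48816419/176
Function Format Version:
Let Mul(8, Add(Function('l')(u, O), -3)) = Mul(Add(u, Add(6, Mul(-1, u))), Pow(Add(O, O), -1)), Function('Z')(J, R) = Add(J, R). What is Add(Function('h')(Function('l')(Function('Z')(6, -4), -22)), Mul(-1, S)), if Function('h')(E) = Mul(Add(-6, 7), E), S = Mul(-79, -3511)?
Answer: Rational(-48816419, 176) ≈ -2.7737e+5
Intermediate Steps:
S = 277369
Function('l')(u, O) = Add(3, Mul(Rational(3, 8), Pow(O, -1))) (Function('l')(u, O) = Add(3, Mul(Rational(1, 8), Mul(Add(u, Add(6, Mul(-1, u))), Pow(Add(O, O), -1)))) = Add(3, Mul(Rational(1, 8), Mul(6, Pow(Mul(2, O), -1)))) = Add(3, Mul(Rational(1, 8), Mul(6, Mul(Rational(1, 2), Pow(O, -1))))) = Add(3, Mul(Rational(1, 8), Mul(3, Pow(O, -1)))) = Add(3, Mul(Rational(3, 8), Pow(O, -1))))
Function('h')(E) = E (Function('h')(E) = Mul(1, E) = E)
Add(Function('h')(Function('l')(Function('Z')(6, -4), -22)), Mul(-1, S)) = Add(Add(3, Mul(Rational(3, 8), Pow(-22, -1))), Mul(-1, 277369)) = Add(Add(3, Mul(Rational(3, 8), Rational(-1, 22))), -277369) = Add(Add(3, Rational(-3, 176)), -277369) = Add(Rational(525, 176), -277369) = Rational(-48816419, 176)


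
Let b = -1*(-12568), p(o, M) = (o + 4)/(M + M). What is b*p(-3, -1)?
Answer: -6284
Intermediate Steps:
p(o, M) = (4 + o)/(2*M) (p(o, M) = (4 + o)/((2*M)) = (4 + o)*(1/(2*M)) = (4 + o)/(2*M))
b = 12568
b*p(-3, -1) = 12568*((½)*(4 - 3)/(-1)) = 12568*((½)*(-1)*1) = 12568*(-½) = -6284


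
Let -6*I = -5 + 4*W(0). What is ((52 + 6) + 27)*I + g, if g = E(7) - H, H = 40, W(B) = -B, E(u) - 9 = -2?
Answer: 227/6 ≈ 37.833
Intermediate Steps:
E(u) = 7 (E(u) = 9 - 2 = 7)
I = ⅚ (I = -(-5 + 4*(-1*0))/6 = -(-5 + 4*0)/6 = -(-5 + 0)/6 = -⅙*(-5) = ⅚ ≈ 0.83333)
g = -33 (g = 7 - 1*40 = 7 - 40 = -33)
((52 + 6) + 27)*I + g = ((52 + 6) + 27)*(⅚) - 33 = (58 + 27)*(⅚) - 33 = 85*(⅚) - 33 = 425/6 - 33 = 227/6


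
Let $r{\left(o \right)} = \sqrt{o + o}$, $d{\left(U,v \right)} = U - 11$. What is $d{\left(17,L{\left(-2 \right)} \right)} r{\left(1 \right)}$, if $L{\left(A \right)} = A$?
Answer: $6 \sqrt{2} \approx 8.4853$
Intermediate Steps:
$d{\left(U,v \right)} = -11 + U$
$r{\left(o \right)} = \sqrt{2} \sqrt{o}$ ($r{\left(o \right)} = \sqrt{2 o} = \sqrt{2} \sqrt{o}$)
$d{\left(17,L{\left(-2 \right)} \right)} r{\left(1 \right)} = \left(-11 + 17\right) \sqrt{2} \sqrt{1} = 6 \sqrt{2} \cdot 1 = 6 \sqrt{2}$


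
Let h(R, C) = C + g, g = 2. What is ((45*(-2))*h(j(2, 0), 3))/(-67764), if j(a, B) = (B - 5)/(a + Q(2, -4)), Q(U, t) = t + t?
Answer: 75/11294 ≈ 0.0066407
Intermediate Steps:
Q(U, t) = 2*t
j(a, B) = (-5 + B)/(-8 + a) (j(a, B) = (B - 5)/(a + 2*(-4)) = (-5 + B)/(a - 8) = (-5 + B)/(-8 + a))
h(R, C) = 2 + C (h(R, C) = C + 2 = 2 + C)
((45*(-2))*h(j(2, 0), 3))/(-67764) = ((45*(-2))*(2 + 3))/(-67764) = -90*5*(-1/67764) = -450*(-1/67764) = 75/11294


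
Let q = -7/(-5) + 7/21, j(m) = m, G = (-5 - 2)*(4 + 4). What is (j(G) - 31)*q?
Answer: -754/5 ≈ -150.80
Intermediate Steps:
G = -56 (G = -7*8 = -56)
q = 26/15 (q = -7*(-⅕) + 7*(1/21) = 7/5 + ⅓ = 26/15 ≈ 1.7333)
(j(G) - 31)*q = (-56 - 31)*(26/15) = -87*26/15 = -754/5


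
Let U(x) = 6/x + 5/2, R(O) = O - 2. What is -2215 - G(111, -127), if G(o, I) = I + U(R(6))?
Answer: -2092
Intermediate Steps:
R(O) = -2 + O
U(x) = 5/2 + 6/x (U(x) = 6/x + 5*(1/2) = 6/x + 5/2 = 5/2 + 6/x)
G(o, I) = 4 + I (G(o, I) = I + (5/2 + 6/(-2 + 6)) = I + (5/2 + 6/4) = I + (5/2 + 6*(1/4)) = I + (5/2 + 3/2) = I + 4 = 4 + I)
-2215 - G(111, -127) = -2215 - (4 - 127) = -2215 - 1*(-123) = -2215 + 123 = -2092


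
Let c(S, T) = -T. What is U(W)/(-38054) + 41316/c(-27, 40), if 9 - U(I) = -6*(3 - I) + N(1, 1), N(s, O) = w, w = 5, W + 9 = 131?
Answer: -196526333/190270 ≈ -1032.9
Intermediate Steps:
W = 122 (W = -9 + 131 = 122)
N(s, O) = 5
U(I) = 22 - 6*I (U(I) = 9 - (-6*(3 - I) + 5) = 9 - ((-18 + 6*I) + 5) = 9 - (-13 + 6*I) = 9 + (13 - 6*I) = 22 - 6*I)
U(W)/(-38054) + 41316/c(-27, 40) = (22 - 6*122)/(-38054) + 41316/((-1*40)) = (22 - 732)*(-1/38054) + 41316/(-40) = -710*(-1/38054) + 41316*(-1/40) = 355/19027 - 10329/10 = -196526333/190270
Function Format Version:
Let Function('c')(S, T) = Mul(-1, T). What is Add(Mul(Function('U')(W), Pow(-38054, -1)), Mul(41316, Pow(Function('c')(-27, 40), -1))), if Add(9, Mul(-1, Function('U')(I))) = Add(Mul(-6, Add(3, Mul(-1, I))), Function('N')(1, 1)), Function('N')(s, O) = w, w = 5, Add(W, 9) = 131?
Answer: Rational(-196526333, 190270) ≈ -1032.9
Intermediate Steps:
W = 122 (W = Add(-9, 131) = 122)
Function('N')(s, O) = 5
Function('U')(I) = Add(22, Mul(-6, I)) (Function('U')(I) = Add(9, Mul(-1, Add(Mul(-6, Add(3, Mul(-1, I))), 5))) = Add(9, Mul(-1, Add(Add(-18, Mul(6, I)), 5))) = Add(9, Mul(-1, Add(-13, Mul(6, I)))) = Add(9, Add(13, Mul(-6, I))) = Add(22, Mul(-6, I)))
Add(Mul(Function('U')(W), Pow(-38054, -1)), Mul(41316, Pow(Function('c')(-27, 40), -1))) = Add(Mul(Add(22, Mul(-6, 122)), Pow(-38054, -1)), Mul(41316, Pow(Mul(-1, 40), -1))) = Add(Mul(Add(22, -732), Rational(-1, 38054)), Mul(41316, Pow(-40, -1))) = Add(Mul(-710, Rational(-1, 38054)), Mul(41316, Rational(-1, 40))) = Add(Rational(355, 19027), Rational(-10329, 10)) = Rational(-196526333, 190270)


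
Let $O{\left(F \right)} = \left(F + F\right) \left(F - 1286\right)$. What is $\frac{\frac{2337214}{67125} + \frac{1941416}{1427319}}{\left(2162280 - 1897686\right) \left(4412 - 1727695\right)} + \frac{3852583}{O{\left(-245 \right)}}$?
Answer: $\frac{801446710068688519555187401}{156060831768119931585066750} \approx 5.1355$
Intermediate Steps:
$O{\left(F \right)} = 2 F \left(-1286 + F\right)$
$\frac{\frac{2337214}{67125} + \frac{1941416}{1427319}}{\left(2162280 - 1897686\right) \left(4412 - 1727695\right)} + \frac{3852583}{O{\left(-245 \right)}} = \frac{\frac{2337214}{67125} + \frac{1941416}{1427319}}{\left(2162280 - 1897686\right) \left(4412 - 1727695\right)} + \frac{3852583}{2 \left(-245\right) \left(-1286 - 245\right)} = \frac{2337214 \cdot \frac{1}{67125} + 1941416 \cdot \frac{1}{1427319}}{264594 \left(-1723283\right)} + \frac{3852583}{2 \left(-245\right) \left(-1531\right)} = \frac{\frac{2337214}{67125} + \frac{1941416}{1427319}}{-455970342102} + \frac{3852583}{750190} = \frac{1155422499422}{31936262625} \left(- \frac{1}{455970342102}\right) + 3852583 \cdot \frac{1}{750190} = - \frac{577711249711}{7280994297290283268875} + \frac{550369}{107170} = \frac{801446710068688519555187401}{156060831768119931585066750}$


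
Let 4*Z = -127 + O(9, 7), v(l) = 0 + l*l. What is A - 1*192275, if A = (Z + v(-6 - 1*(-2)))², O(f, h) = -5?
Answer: -191986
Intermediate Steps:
v(l) = l² (v(l) = 0 + l² = l²)
Z = -33 (Z = (-127 - 5)/4 = (¼)*(-132) = -33)
A = 289 (A = (-33 + (-6 - 1*(-2))²)² = (-33 + (-6 + 2)²)² = (-33 + (-4)²)² = (-33 + 16)² = (-17)² = 289)
A - 1*192275 = 289 - 1*192275 = 289 - 192275 = -191986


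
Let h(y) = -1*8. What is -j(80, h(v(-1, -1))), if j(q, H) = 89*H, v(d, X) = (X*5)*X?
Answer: 712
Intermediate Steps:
v(d, X) = 5*X**2 (v(d, X) = (5*X)*X = 5*X**2)
h(y) = -8
-j(80, h(v(-1, -1))) = -89*(-8) = -1*(-712) = 712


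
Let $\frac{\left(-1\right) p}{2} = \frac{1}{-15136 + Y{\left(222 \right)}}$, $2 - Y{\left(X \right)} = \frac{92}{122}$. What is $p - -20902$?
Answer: $\frac{9648572281}{461610} \approx 20902.0$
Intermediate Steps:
$Y{\left(X \right)} = \frac{76}{61}$ ($Y{\left(X \right)} = 2 - \frac{92}{122} = 2 - 92 \cdot \frac{1}{122} = 2 - \frac{46}{61} = \frac{76}{61}$)
$p = \frac{61}{461610}$ ($p = - \frac{2}{-15136 + \frac{76}{61}} = - \frac{2}{- \frac{923220}{61}} = \left(-2\right) \left(- \frac{61}{923220}\right) = \frac{61}{461610} \approx 0.00013215$)
$p - -20902 = \frac{61}{461610} - -20902 = \frac{61}{461610} + 20902 = \frac{9648572281}{461610}$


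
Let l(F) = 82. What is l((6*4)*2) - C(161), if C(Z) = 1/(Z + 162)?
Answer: 26485/323 ≈ 81.997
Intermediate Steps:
C(Z) = 1/(162 + Z)
l((6*4)*2) - C(161) = 82 - 1/(162 + 161) = 82 - 1/323 = 26485/323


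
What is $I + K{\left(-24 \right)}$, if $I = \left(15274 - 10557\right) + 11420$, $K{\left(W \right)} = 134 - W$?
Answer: $16295$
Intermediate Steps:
$I = 16137$ ($I = 4717 + 11420 = 16137$)
$I + K{\left(-24 \right)} = 16137 + \left(134 - -24\right) = 16137 + \left(134 + 24\right) = 16137 + 158 = 16295$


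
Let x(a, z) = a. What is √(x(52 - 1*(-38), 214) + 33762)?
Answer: 2*√8463 ≈ 183.99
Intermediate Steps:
√(x(52 - 1*(-38), 214) + 33762) = √((52 - 1*(-38)) + 33762) = √((52 + 38) + 33762) = √(90 + 33762) = √33852 = 2*√8463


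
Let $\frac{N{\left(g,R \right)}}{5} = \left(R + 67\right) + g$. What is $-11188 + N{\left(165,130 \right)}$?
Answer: $-9378$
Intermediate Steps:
$N{\left(g,R \right)} = 335 + 5 R + 5 g$ ($N{\left(g,R \right)} = 5 \left(\left(R + 67\right) + g\right) = 5 \left(\left(67 + R\right) + g\right) = 5 \left(67 + R + g\right) = 335 + 5 R + 5 g$)
$-11188 + N{\left(165,130 \right)} = -11188 + \left(335 + 5 \cdot 130 + 5 \cdot 165\right) = -11188 + \left(335 + 650 + 825\right) = -11188 + 1810 = -9378$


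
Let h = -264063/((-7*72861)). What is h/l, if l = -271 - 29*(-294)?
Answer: 88021/1403424295 ≈ 6.2719e-5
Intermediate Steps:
l = 8255 (l = -271 + 8526 = 8255)
h = 88021/170009 (h = -264063/(-510027) = -264063*(-1/510027) = 88021/170009 ≈ 0.51774)
h/l = (88021/170009)/8255 = (88021/170009)*(1/8255) = 88021/1403424295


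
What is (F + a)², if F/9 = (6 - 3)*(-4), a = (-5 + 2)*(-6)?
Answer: 8100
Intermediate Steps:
a = 18 (a = -3*(-6) = 18)
F = -108 (F = 9*((6 - 3)*(-4)) = 9*(3*(-4)) = 9*(-12) = -108)
(F + a)² = (-108 + 18)² = (-90)² = 8100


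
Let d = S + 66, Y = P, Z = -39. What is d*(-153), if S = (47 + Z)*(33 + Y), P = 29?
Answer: -85986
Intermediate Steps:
Y = 29
S = 496 (S = (47 - 39)*(33 + 29) = 8*62 = 496)
d = 562 (d = 496 + 66 = 562)
d*(-153) = 562*(-153) = -85986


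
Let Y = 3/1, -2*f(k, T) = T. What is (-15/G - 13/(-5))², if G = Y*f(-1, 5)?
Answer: 529/25 ≈ 21.160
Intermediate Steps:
f(k, T) = -T/2
Y = 3 (Y = 3*1 = 3)
G = -15/2 (G = 3*(-½*5) = 3*(-5/2) = -15/2 ≈ -7.5000)
(-15/G - 13/(-5))² = (-15/(-15/2) - 13/(-5))² = (-15*(-2/15) - 13*(-⅕))² = (2 + 13/5)² = (23/5)² = 529/25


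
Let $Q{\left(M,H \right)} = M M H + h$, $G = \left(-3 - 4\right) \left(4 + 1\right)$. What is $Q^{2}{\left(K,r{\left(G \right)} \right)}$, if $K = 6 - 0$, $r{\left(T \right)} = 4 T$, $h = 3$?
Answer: $25371369$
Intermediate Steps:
$G = -35$ ($G = \left(-7\right) 5 = -35$)
$K = 6$ ($K = 6 + 0 = 6$)
$Q{\left(M,H \right)} = 3 + H M^{2}$ ($Q{\left(M,H \right)} = M M H + 3 = M^{2} H + 3 = H M^{2} + 3 = 3 + H M^{2}$)
$Q^{2}{\left(K,r{\left(G \right)} \right)} = \left(3 + 4 \left(-35\right) 6^{2}\right)^{2} = \left(3 - 5040\right)^{2} = \left(-5037\right)^{2} = 25371369$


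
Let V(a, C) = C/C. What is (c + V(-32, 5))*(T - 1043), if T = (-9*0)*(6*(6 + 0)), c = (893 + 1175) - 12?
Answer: -2145451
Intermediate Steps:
V(a, C) = 1
c = 2056 (c = 2068 - 12 = 2056)
T = 0 (T = 0*(6*6) = 0*36 = 0)
(c + V(-32, 5))*(T - 1043) = (2056 + 1)*(0 - 1043) = 2057*(-1043) = -2145451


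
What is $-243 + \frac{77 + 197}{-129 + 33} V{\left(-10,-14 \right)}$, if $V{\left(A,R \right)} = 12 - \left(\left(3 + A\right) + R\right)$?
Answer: $- \frac{5395}{16} \approx -337.19$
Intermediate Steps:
$V{\left(A,R \right)} = 9 - A - R$ ($V{\left(A,R \right)} = 12 - \left(3 + A + R\right) = 9 - A - R$)
$-243 + \frac{77 + 197}{-129 + 33} V{\left(-10,-14 \right)} = -243 + \frac{77 + 197}{-129 + 33} \left(9 - -10 - -14\right) = -243 + \frac{274}{-96} \left(9 + 10 + 14\right) = -243 + 274 \left(- \frac{1}{96}\right) 33 = -243 - \frac{1507}{16} = - \frac{5395}{16}$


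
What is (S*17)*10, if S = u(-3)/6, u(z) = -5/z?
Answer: 425/9 ≈ 47.222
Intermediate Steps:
S = 5/18 (S = -5/(-3)/6 = -5*(-⅓)*(⅙) = (5/3)*(⅙) = 5/18 ≈ 0.27778)
(S*17)*10 = ((5/18)*17)*10 = (85/18)*10 = 425/9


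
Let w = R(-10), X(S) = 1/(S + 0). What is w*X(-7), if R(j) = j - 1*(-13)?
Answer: -3/7 ≈ -0.42857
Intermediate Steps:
X(S) = 1/S
R(j) = 13 + j (R(j) = j + 13 = 13 + j)
w = 3 (w = 13 - 10 = 3)
w*X(-7) = 3/(-7) = 3*(-⅐) = -3/7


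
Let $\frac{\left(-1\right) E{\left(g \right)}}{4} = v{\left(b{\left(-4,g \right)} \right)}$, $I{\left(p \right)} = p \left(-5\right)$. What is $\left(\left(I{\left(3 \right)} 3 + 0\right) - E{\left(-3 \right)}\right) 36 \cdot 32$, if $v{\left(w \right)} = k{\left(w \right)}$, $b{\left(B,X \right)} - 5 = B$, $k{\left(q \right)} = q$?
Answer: $-47232$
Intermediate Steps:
$b{\left(B,X \right)} = 5 + B$
$v{\left(w \right)} = w$
$I{\left(p \right)} = - 5 p$
$E{\left(g \right)} = -4$ ($E{\left(g \right)} = - 4 \left(5 - 4\right) = \left(-4\right) 1 = -4$)
$\left(\left(I{\left(3 \right)} 3 + 0\right) - E{\left(-3 \right)}\right) 36 \cdot 32 = \left(\left(\left(-5\right) 3 \cdot 3 + 0\right) - -4\right) 36 \cdot 32 = \left(\left(\left(-15\right) 3 + 0\right) + 4\right) 36 \cdot 32 = \left(\left(-45 + 0\right) + 4\right) 36 \cdot 32 = \left(-45 + 4\right) 36 \cdot 32 = \left(-41\right) 36 \cdot 32 = \left(-1476\right) 32 = -47232$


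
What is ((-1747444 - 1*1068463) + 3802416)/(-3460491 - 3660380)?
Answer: -986509/7120871 ≈ -0.13854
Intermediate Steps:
((-1747444 - 1*1068463) + 3802416)/(-3460491 - 3660380) = ((-1747444 - 1068463) + 3802416)/(-7120871) = (-2815907 + 3802416)*(-1/7120871) = 986509*(-1/7120871) = -986509/7120871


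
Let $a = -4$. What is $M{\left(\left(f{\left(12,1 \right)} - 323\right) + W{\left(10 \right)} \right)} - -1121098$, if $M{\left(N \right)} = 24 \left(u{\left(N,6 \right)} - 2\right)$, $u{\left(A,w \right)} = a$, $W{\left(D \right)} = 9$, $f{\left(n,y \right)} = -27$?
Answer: $1120954$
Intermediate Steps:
$u{\left(A,w \right)} = -4$
$M{\left(N \right)} = -144$ ($M{\left(N \right)} = 24 \left(-4 - 2\right) = 24 \left(-6\right) = -144$)
$M{\left(\left(f{\left(12,1 \right)} - 323\right) + W{\left(10 \right)} \right)} - -1121098 = -144 - -1121098 = -144 + 1121098 = 1120954$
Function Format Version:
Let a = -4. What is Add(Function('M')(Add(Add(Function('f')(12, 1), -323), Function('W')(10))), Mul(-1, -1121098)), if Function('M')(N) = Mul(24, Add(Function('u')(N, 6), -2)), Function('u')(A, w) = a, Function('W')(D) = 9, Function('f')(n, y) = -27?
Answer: 1120954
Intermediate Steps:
Function('u')(A, w) = -4
Function('M')(N) = -144 (Function('M')(N) = Mul(24, Add(-4, -2)) = Mul(24, -6) = -144)
Add(Function('M')(Add(Add(Function('f')(12, 1), -323), Function('W')(10))), Mul(-1, -1121098)) = Add(-144, Mul(-1, -1121098)) = Add(-144, 1121098) = 1120954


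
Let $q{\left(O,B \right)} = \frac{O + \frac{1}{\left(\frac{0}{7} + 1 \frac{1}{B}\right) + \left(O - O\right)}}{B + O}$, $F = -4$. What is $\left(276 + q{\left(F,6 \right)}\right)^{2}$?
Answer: $76729$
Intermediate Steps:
$q{\left(O,B \right)} = 1$ ($q{\left(O,B \right)} = \frac{O + \frac{1}{\left(0 \cdot \frac{1}{7} + \frac{1}{B}\right) + 0}}{B + O} = \frac{O + \frac{1}{\left(0 + \frac{1}{B}\right) + 0}}{B + O} = \frac{O + \frac{1}{\frac{1}{B} + 0}}{B + O} = \frac{O + \frac{1}{\frac{1}{B}}}{B + O} = \frac{O + B}{B + O} = \frac{B + O}{B + O} = 1$)
$\left(276 + q{\left(F,6 \right)}\right)^{2} = \left(276 + 1\right)^{2} = 277^{2} = 76729$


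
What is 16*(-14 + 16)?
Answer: 32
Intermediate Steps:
16*(-14 + 16) = 16*2 = 32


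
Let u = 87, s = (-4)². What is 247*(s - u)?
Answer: -17537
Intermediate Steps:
s = 16
247*(s - u) = 247*(16 - 1*87) = 247*(16 - 87) = 247*(-71) = -17537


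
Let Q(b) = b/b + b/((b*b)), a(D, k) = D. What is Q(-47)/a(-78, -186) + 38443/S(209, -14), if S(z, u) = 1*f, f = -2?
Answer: -70466065/3666 ≈ -19222.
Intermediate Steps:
S(z, u) = -2 (S(z, u) = 1*(-2) = -2)
Q(b) = 1 + 1/b (Q(b) = 1 + b/(b²) = 1 + b/b² = 1 + 1/b)
Q(-47)/a(-78, -186) + 38443/S(209, -14) = ((1 - 47)/(-47))/(-78) + 38443/(-2) = -1/47*(-46)*(-1/78) + 38443*(-½) = (46/47)*(-1/78) - 38443/2 = -23/1833 - 38443/2 = -70466065/3666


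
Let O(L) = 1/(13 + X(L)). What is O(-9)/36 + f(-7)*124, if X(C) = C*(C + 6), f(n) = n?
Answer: -1249919/1440 ≈ -868.00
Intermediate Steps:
X(C) = C*(6 + C)
O(L) = 1/(13 + L*(6 + L))
O(-9)/36 + f(-7)*124 = 1/(13 - 9*(6 - 9)*36) - 7*124 = (1/36)/(13 - 9*(-3)) - 868 = (1/36)/(13 + 27) - 868 = (1/36)/40 - 868 = (1/40)*(1/36) - 868 = 1/1440 - 868 = -1249919/1440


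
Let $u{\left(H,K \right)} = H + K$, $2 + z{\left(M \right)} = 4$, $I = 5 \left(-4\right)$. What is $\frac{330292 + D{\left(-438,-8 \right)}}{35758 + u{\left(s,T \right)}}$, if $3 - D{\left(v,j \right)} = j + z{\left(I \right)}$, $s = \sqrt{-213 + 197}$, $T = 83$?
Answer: $\frac{11838318141}{1284577297} - \frac{1321204 i}{1284577297} \approx 9.2157 - 0.0010285 i$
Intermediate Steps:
$s = 4 i$ ($s = \sqrt{-16} = 4 i \approx 4.0 i$)
$I = -20$
$z{\left(M \right)} = 2$ ($z{\left(M \right)} = -2 + 4 = 2$)
$D{\left(v,j \right)} = 1 - j$ ($D{\left(v,j \right)} = 3 - \left(j + 2\right) = 3 - \left(2 + j\right) = 1 - j$)
$\frac{330292 + D{\left(-438,-8 \right)}}{35758 + u{\left(s,T \right)}} = \frac{330292 + \left(1 - -8\right)}{35758 + \left(4 i + 83\right)} = \frac{330292 + \left(1 + 8\right)}{35758 + \left(83 + 4 i\right)} = \frac{330292 + 9}{35841 + 4 i} = 330301 \frac{35841 - 4 i}{1284577297} = \frac{330301 \left(35841 - 4 i\right)}{1284577297}$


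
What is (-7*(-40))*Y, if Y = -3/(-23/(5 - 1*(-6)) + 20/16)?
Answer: 36960/37 ≈ 998.92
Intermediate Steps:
Y = 132/37 (Y = -3/(-23/(5 + 6) + 20*(1/16)) = -3/(-23/11 + 5/4) = -3/(-37/44) = -3*(-44/37) = 132/37 ≈ 3.5676)
(-7*(-40))*Y = -7*(-40)*(132/37) = 280*(132/37) = 36960/37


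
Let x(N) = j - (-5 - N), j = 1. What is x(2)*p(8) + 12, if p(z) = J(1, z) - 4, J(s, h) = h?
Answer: 44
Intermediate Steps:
p(z) = -4 + z (p(z) = z - 4 = -4 + z)
x(N) = 6 + N (x(N) = 1 - (-5 - N) = 1 + (5 + N) = 6 + N)
x(2)*p(8) + 12 = (6 + 2)*(-4 + 8) + 12 = 8*4 + 12 = 32 + 12 = 44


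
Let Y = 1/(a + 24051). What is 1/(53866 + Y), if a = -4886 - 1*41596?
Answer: 22431/1208268245 ≈ 1.8565e-5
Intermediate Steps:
a = -46482 (a = -4886 - 41596 = -46482)
Y = -1/22431 (Y = 1/(-46482 + 24051) = 1/(-22431) = -1/22431 ≈ -4.4581e-5)
1/(53866 + Y) = 1/(53866 - 1/22431) = 1/(1208268245/22431) = 22431/1208268245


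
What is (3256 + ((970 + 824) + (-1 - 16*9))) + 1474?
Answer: 6379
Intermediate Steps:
(3256 + ((970 + 824) + (-1 - 16*9))) + 1474 = (3256 + (1794 + (-1 - 144))) + 1474 = (3256 + (1794 - 145)) + 1474 = (3256 + 1649) + 1474 = 4905 + 1474 = 6379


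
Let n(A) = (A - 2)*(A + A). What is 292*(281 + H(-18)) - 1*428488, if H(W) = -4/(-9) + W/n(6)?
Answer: -6235483/18 ≈ -3.4642e+5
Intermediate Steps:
n(A) = 2*A*(-2 + A) (n(A) = (-2 + A)*(2*A) = 2*A*(-2 + A))
H(W) = 4/9 + W/48 (H(W) = -4/(-9) + W/((2*6*(-2 + 6))) = -4*(-1/9) + W/((2*6*4)) = 4/9 + W/48)
292*(281 + H(-18)) - 1*428488 = 292*(281 + (4/9 + (1/48)*(-18))) - 1*428488 = 292*(281 + (4/9 - 3/8)) - 428488 = 292*(281 + 5/72) - 428488 = 292*(20237/72) - 428488 = 1477301/18 - 428488 = -6235483/18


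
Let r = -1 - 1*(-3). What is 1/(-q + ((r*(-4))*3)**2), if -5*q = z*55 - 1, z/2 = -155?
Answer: -5/14171 ≈ -0.00035283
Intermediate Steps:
z = -310 (z = 2*(-155) = -310)
r = 2 (r = -1 + 3 = 2)
q = 17051/5 (q = -(-310*55 - 1)/5 = -(-17050 - 1)/5 = -1/5*(-17051) = 17051/5 ≈ 3410.2)
1/(-q + ((r*(-4))*3)**2) = 1/(-1*17051/5 + ((2*(-4))*3)**2) = 1/(-17051/5 + (-8*3)**2) = 1/(-17051/5 + (-24)**2) = 1/(-17051/5 + 576) = 1/(-14171/5) = -5/14171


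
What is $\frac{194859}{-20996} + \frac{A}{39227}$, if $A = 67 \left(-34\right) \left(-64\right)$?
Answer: $- \frac{4582685161}{823610092} \approx -5.5641$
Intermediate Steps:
$A = 145792$ ($A = \left(-2278\right) \left(-64\right) = 145792$)
$\frac{194859}{-20996} + \frac{A}{39227} = \frac{194859}{-20996} + \frac{145792}{39227} = 194859 \left(- \frac{1}{20996}\right) + 145792 \cdot \frac{1}{39227} = - \frac{194859}{20996} + \frac{145792}{39227} = - \frac{4582685161}{823610092}$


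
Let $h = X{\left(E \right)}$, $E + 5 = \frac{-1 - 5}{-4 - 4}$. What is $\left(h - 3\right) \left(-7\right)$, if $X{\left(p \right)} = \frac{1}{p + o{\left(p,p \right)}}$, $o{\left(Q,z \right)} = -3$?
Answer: $\frac{637}{29} \approx 21.966$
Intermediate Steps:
$E = - \frac{17}{4}$ ($E = -5 + \frac{-1 - 5}{-4 - 4} = -5 - \frac{6}{-8} = -5 - - \frac{3}{4} = -5 + \frac{3}{4} = - \frac{17}{4} \approx -4.25$)
$X{\left(p \right)} = \frac{1}{-3 + p}$ ($X{\left(p \right)} = \frac{1}{p - 3} = \frac{1}{-3 + p}$)
$h = - \frac{4}{29}$ ($h = \frac{1}{-3 - \frac{17}{4}} = \frac{1}{- \frac{29}{4}} = - \frac{4}{29} \approx -0.13793$)
$\left(h - 3\right) \left(-7\right) = \left(- \frac{4}{29} - 3\right) \left(-7\right) = \left(- \frac{91}{29}\right) \left(-7\right) = \frac{637}{29}$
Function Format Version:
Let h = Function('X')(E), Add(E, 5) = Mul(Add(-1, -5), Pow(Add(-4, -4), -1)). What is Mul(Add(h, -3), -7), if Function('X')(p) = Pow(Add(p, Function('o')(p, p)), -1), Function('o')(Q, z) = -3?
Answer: Rational(637, 29) ≈ 21.966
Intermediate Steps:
E = Rational(-17, 4) (E = Add(-5, Mul(Add(-1, -5), Pow(Add(-4, -4), -1))) = Add(-5, Mul(-6, Pow(-8, -1))) = Add(-5, Mul(-6, Rational(-1, 8))) = Add(-5, Rational(3, 4)) = Rational(-17, 4) ≈ -4.2500)
Function('X')(p) = Pow(Add(-3, p), -1) (Function('X')(p) = Pow(Add(p, -3), -1) = Pow(Add(-3, p), -1))
h = Rational(-4, 29) (h = Pow(Add(-3, Rational(-17, 4)), -1) = Pow(Rational(-29, 4), -1) = Rational(-4, 29) ≈ -0.13793)
Mul(Add(h, -3), -7) = Mul(Add(Rational(-4, 29), -3), -7) = Mul(Rational(-91, 29), -7) = Rational(637, 29)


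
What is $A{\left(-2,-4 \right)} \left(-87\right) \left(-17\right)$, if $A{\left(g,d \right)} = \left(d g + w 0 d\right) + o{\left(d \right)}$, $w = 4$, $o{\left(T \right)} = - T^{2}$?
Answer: $-11832$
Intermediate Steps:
$A{\left(g,d \right)} = - d^{2} + d g$ ($A{\left(g,d \right)} = \left(d g + 4 \cdot 0 d\right) - d^{2} = \left(d g + 0 d\right) - d^{2} = \left(d g + 0\right) - d^{2} = d g - d^{2} = - d^{2} + d g$)
$A{\left(-2,-4 \right)} \left(-87\right) \left(-17\right) = - 4 \left(-2 - -4\right) \left(-87\right) \left(-17\right) = - 4 \left(-2 + 4\right) \left(-87\right) \left(-17\right) = \left(-4\right) 2 \left(-87\right) \left(-17\right) = \left(-8\right) \left(-87\right) \left(-17\right) = 696 \left(-17\right) = -11832$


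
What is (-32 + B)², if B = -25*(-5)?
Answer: 8649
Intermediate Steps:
B = 125
(-32 + B)² = (-32 + 125)² = 93² = 8649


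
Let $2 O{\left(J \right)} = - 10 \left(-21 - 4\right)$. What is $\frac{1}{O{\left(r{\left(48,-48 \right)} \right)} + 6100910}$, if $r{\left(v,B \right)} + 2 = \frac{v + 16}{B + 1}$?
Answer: $\frac{1}{6101035} \approx 1.6391 \cdot 10^{-7}$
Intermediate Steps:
$r{\left(v,B \right)} = -2 + \frac{16 + v}{1 + B}$ ($r{\left(v,B \right)} = -2 + \frac{v + 16}{B + 1} = -2 + \frac{16 + v}{1 + B}$)
$O{\left(J \right)} = 125$ ($O{\left(J \right)} = \frac{\left(-10\right) \left(-21 - 4\right)}{2} = \frac{\left(-10\right) \left(-25\right)}{2} = \frac{1}{2} \cdot 250 = 125$)
$\frac{1}{O{\left(r{\left(48,-48 \right)} \right)} + 6100910} = \frac{1}{125 + 6100910} = \frac{1}{6101035}$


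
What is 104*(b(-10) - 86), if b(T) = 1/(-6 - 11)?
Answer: -152152/17 ≈ -8950.1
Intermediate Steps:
b(T) = -1/17 (b(T) = 1/(-17) = -1/17)
104*(b(-10) - 86) = 104*(-1/17 - 86) = 104*(-1463/17) = -152152/17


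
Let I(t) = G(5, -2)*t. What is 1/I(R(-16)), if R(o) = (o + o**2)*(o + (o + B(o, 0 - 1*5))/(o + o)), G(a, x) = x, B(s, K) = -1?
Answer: 1/7425 ≈ 0.00013468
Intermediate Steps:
R(o) = (o + o**2)*(o + (-1 + o)/(2*o)) (R(o) = (o + o**2)*(o + (o - 1)/(o + o)) = (o + o**2)*(o + (-1 + o)/((2*o))) = (o + o**2)*(o + (-1 + o)*(1/(2*o))) = (o + o**2)*(o + (-1 + o)/(2*o)))
I(t) = -2*t
1/I(R(-16)) = 1/(-2*(-1/2 + (-16)**3 + (3/2)*(-16)**2)) = 1/(-2*(-1/2 - 4096 + (3/2)*256)) = 1/(-2*(-1/2 - 4096 + 384)) = 1/(-2*(-7425/2)) = 1/7425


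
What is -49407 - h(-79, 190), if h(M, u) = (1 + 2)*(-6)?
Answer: -49389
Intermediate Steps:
h(M, u) = -18 (h(M, u) = 3*(-6) = -18)
-49407 - h(-79, 190) = -49407 - 1*(-18) = -49407 + 18 = -49389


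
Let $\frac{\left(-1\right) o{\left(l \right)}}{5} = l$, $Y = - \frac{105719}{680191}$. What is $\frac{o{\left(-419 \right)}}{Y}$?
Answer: $- \frac{1425000145}{105719} \approx -13479.0$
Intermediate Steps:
$Y = - \frac{105719}{680191}$ ($Y = \left(-105719\right) \frac{1}{680191} = - \frac{105719}{680191} \approx -0.15543$)
$o{\left(l \right)} = - 5 l$
$\frac{o{\left(-419 \right)}}{Y} = \frac{\left(-5\right) \left(-419\right)}{- \frac{105719}{680191}} = 2095 \left(- \frac{680191}{105719}\right) = - \frac{1425000145}{105719}$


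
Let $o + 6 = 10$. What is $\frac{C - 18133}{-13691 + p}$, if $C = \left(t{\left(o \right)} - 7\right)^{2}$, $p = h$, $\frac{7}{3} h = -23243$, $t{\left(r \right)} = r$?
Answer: $\frac{63434}{82783} \approx 0.76627$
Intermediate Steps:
$o = 4$ ($o = -6 + 10 = 4$)
$h = - \frac{69729}{7}$ ($h = \frac{3}{7} \left(-23243\right) = - \frac{69729}{7} \approx -9961.3$)
$p = - \frac{69729}{7} \approx -9961.3$
$C = 9$ ($C = \left(4 - 7\right)^{2} = \left(-3\right)^{2} = 9$)
$\frac{C - 18133}{-13691 + p} = \frac{9 - 18133}{-13691 - \frac{69729}{7}} = - \frac{18124}{- \frac{165566}{7}} = \left(-18124\right) \left(- \frac{7}{165566}\right) = \frac{63434}{82783}$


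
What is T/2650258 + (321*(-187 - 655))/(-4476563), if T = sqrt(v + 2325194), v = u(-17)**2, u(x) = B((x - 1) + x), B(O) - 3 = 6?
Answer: 270282/4476563 + 5*sqrt(93011)/2650258 ≈ 0.060952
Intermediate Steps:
B(O) = 9 (B(O) = 3 + 6 = 9)
u(x) = 9
v = 81 (v = 9**2 = 81)
T = 5*sqrt(93011) (T = sqrt(81 + 2325194) = sqrt(2325275) = 5*sqrt(93011) ≈ 1524.9)
T/2650258 + (321*(-187 - 655))/(-4476563) = (5*sqrt(93011))/2650258 + (321*(-187 - 655))/(-4476563) = (5*sqrt(93011))*(1/2650258) + (321*(-842))*(-1/4476563) = 5*sqrt(93011)/2650258 - 270282*(-1/4476563) = 5*sqrt(93011)/2650258 + 270282/4476563 = 270282/4476563 + 5*sqrt(93011)/2650258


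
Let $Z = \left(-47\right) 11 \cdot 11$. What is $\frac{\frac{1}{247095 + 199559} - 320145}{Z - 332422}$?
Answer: $\frac{3325442903}{3512040402} \approx 0.94687$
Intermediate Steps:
$Z = -5687$ ($Z = \left(-517\right) 11 = -5687$)
$\frac{\frac{1}{247095 + 199559} - 320145}{Z - 332422} = \frac{\frac{1}{247095 + 199559} - 320145}{-5687 - 332422} = \frac{\frac{1}{446654} - 320145}{-338109} = \left(\frac{1}{446654} - 320145\right) \left(- \frac{1}{338109}\right) = \left(- \frac{142994044829}{446654}\right) \left(- \frac{1}{338109}\right) = \frac{3325442903}{3512040402}$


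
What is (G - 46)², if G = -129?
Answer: 30625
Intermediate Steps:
(G - 46)² = (-129 - 46)² = (-175)² = 30625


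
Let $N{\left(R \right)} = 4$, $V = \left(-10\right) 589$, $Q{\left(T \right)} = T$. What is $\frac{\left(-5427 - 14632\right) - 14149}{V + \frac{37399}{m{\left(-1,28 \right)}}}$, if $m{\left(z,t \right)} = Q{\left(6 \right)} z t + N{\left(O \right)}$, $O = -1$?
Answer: $\frac{5610112}{1003359} \approx 5.5913$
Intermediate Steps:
$V = -5890$
$m{\left(z,t \right)} = 4 + 6 t z$ ($m{\left(z,t \right)} = 6 z t + 4 = 6 t z + 4 = 4 + 6 t z$)
$\frac{\left(-5427 - 14632\right) - 14149}{V + \frac{37399}{m{\left(-1,28 \right)}}} = \frac{\left(-5427 - 14632\right) - 14149}{-5890 + \frac{37399}{4 + 6 \cdot 28 \left(-1\right)}} = \frac{\left(-5427 - 14632\right) - 14149}{-5890 + \frac{37399}{4 - 168}} = \frac{-20059 - 14149}{-5890 + \frac{37399}{-164}} = - \frac{34208}{-5890 + 37399 \left(- \frac{1}{164}\right)} = - \frac{34208}{-5890 - \frac{37399}{164}} = - \frac{34208}{- \frac{1003359}{164}} = \left(-34208\right) \left(- \frac{164}{1003359}\right) = \frac{5610112}{1003359}$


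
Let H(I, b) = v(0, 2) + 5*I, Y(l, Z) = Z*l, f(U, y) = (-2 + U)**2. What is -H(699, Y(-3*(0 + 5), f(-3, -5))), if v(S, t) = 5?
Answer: -3500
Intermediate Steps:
H(I, b) = 5 + 5*I
-H(699, Y(-3*(0 + 5), f(-3, -5))) = -(5 + 5*699) = -(5 + 3495) = -1*3500 = -3500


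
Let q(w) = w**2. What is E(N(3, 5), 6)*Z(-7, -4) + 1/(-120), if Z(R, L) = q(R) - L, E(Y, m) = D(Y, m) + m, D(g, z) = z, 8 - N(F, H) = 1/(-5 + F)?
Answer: 76319/120 ≈ 635.99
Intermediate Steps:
N(F, H) = 8 - 1/(-5 + F)
E(Y, m) = 2*m (E(Y, m) = m + m = 2*m)
Z(R, L) = R**2 - L
E(N(3, 5), 6)*Z(-7, -4) + 1/(-120) = (2*6)*((-7)**2 - 1*(-4)) + 1/(-120) = 12*(49 + 4) - 1/120 = 12*53 - 1/120 = 636 - 1/120 = 76319/120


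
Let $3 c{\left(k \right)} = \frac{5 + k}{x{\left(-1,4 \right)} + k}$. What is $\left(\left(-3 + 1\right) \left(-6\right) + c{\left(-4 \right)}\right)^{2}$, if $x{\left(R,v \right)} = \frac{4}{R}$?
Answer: $\frac{82369}{576} \approx 143.0$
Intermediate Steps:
$c{\left(k \right)} = \frac{5 + k}{3 \left(-4 + k\right)}$ ($c{\left(k \right)} = \frac{\left(5 + k\right) \frac{1}{\frac{4}{-1} + k}}{3} = \frac{\left(5 + k\right) \frac{1}{4 \left(-1\right) + k}}{3} = \frac{\left(5 + k\right) \frac{1}{-4 + k}}{3} = \frac{\frac{1}{-4 + k} \left(5 + k\right)}{3} = \frac{5 + k}{3 \left(-4 + k\right)}$)
$\left(\left(-3 + 1\right) \left(-6\right) + c{\left(-4 \right)}\right)^{2} = \left(\left(-3 + 1\right) \left(-6\right) + \frac{5 - 4}{3 \left(-4 - 4\right)}\right)^{2} = \left(\left(-2\right) \left(-6\right) + \frac{1}{3} \frac{1}{-8} \cdot 1\right)^{2} = \left(12 + \frac{1}{3} \left(- \frac{1}{8}\right) 1\right)^{2} = \left(12 - \frac{1}{24}\right)^{2} = \left(\frac{287}{24}\right)^{2} = \frac{82369}{576}$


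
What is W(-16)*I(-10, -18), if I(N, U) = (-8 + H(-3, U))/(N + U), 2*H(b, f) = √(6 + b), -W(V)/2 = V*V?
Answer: -1024/7 + 64*√3/7 ≈ -130.45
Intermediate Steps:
W(V) = -2*V² (W(V) = -2*V*V = -2*V²)
H(b, f) = √(6 + b)/2
I(N, U) = (-8 + √3/2)/(N + U) (I(N, U) = (-8 + √(6 - 3)/2)/(N + U) = (-8 + √3/2)/(N + U))
W(-16)*I(-10, -18) = (-2*(-16)²)*((-8 + √3/2)/(-10 - 18)) = (-2*256)*((-8 + √3/2)/(-28)) = -(-128)*(-8 + √3/2)/7 = -512*(2/7 - √3/56) = -1024/7 + 64*√3/7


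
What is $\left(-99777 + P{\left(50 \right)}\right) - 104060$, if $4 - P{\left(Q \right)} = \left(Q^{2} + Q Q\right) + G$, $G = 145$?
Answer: $-208978$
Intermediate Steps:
$P{\left(Q \right)} = -141 - 2 Q^{2}$ ($P{\left(Q \right)} = 4 - \left(\left(Q^{2} + Q Q\right) + 145\right) = 4 - \left(\left(Q^{2} + Q^{2}\right) + 145\right) = 4 - \left(2 Q^{2} + 145\right) = 4 - \left(145 + 2 Q^{2}\right) = -141 - 2 Q^{2}$)
$\left(-99777 + P{\left(50 \right)}\right) - 104060 = \left(-99777 - \left(141 + 2 \cdot 50^{2}\right)\right) - 104060 = \left(-99777 - 5141\right) - 104060 = -104918 - 104060 = -208978$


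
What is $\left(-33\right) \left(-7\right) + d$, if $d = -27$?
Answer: $204$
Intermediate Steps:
$\left(-33\right) \left(-7\right) + d = \left(-33\right) \left(-7\right) - 27 = 231 - 27 = 204$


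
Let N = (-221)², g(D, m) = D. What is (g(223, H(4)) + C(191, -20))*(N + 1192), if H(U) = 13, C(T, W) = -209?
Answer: 700462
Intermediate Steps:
N = 48841
(g(223, H(4)) + C(191, -20))*(N + 1192) = (223 - 209)*(48841 + 1192) = 14*50033 = 700462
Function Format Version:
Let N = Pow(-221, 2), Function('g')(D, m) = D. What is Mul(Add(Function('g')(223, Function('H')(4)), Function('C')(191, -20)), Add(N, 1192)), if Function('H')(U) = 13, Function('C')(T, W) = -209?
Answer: 700462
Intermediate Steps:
N = 48841
Mul(Add(Function('g')(223, Function('H')(4)), Function('C')(191, -20)), Add(N, 1192)) = Mul(Add(223, -209), Add(48841, 1192)) = Mul(14, 50033) = 700462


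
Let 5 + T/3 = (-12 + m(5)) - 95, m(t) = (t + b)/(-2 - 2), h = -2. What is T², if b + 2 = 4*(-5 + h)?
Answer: 1610361/16 ≈ 1.0065e+5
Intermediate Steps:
b = -30 (b = -2 + 4*(-5 - 2) = -2 + 4*(-7) = -2 - 28 = -30)
m(t) = 15/2 - t/4 (m(t) = (t - 30)/(-2 - 2) = (-30 + t)/(-4) = (-30 + t)*(-¼) = 15/2 - t/4)
T = -1269/4 (T = -15 + 3*((-12 + (15/2 - ¼*5)) - 95) = -15 + 3*((-12 + (15/2 - 5/4)) - 95) = -15 + 3*((-12 + 25/4) - 95) = -15 + 3*(-23/4 - 95) = -15 + 3*(-403/4) = -15 - 1209/4 = -1269/4 ≈ -317.25)
T² = (-1269/4)² = 1610361/16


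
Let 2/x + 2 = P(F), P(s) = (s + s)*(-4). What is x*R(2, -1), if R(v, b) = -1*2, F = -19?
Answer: -2/75 ≈ -0.026667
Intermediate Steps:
P(s) = -8*s (P(s) = (2*s)*(-4) = -8*s)
R(v, b) = -2
x = 1/75 (x = 2/(-2 - 8*(-19)) = 2/(-2 + 152) = 2/150 = 2*(1/150) = 1/75 ≈ 0.013333)
x*R(2, -1) = (1/75)*(-2) = -2/75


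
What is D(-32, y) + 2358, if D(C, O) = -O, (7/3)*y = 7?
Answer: 2355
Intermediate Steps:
y = 3 (y = (3/7)*7 = 3)
D(-32, y) + 2358 = -1*3 + 2358 = -3 + 2358 = 2355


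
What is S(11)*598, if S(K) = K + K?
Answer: 13156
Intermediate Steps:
S(K) = 2*K
S(11)*598 = (2*11)*598 = 22*598 = 13156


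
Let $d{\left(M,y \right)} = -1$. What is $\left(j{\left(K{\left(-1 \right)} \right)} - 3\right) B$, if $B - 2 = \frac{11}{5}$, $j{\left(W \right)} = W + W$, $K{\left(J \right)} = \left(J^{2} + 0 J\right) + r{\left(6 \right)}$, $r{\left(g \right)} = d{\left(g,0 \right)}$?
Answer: $- \frac{63}{5} \approx -12.6$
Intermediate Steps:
$r{\left(g \right)} = -1$
$K{\left(J \right)} = -1 + J^{2}$ ($K{\left(J \right)} = \left(J^{2} + 0 J\right) - 1 = \left(J^{2} + 0\right) - 1 = J^{2} - 1 = -1 + J^{2}$)
$j{\left(W \right)} = 2 W$
$B = \frac{21}{5}$ ($B = 2 + \frac{11}{5} = \frac{21}{5} \approx 4.2$)
$\left(j{\left(K{\left(-1 \right)} \right)} - 3\right) B = \left(2 \left(-1 + \left(-1\right)^{2}\right) - 3\right) \frac{21}{5} = \left(2 \left(-1 + 1\right) - 3\right) \frac{21}{5} = \left(2 \cdot 0 - 3\right) \frac{21}{5} = \left(0 - 3\right) \frac{21}{5} = \left(-3\right) \frac{21}{5} = - \frac{63}{5}$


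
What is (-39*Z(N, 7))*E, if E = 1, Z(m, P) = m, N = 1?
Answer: -39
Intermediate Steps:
(-39*Z(N, 7))*E = -39*1*1 = -39*1 = -39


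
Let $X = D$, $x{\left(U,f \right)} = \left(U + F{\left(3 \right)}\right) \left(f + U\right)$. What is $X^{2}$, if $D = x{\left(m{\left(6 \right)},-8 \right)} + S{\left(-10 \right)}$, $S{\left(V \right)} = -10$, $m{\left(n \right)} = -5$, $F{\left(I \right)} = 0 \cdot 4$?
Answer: $3025$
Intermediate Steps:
$F{\left(I \right)} = 0$
$x{\left(U,f \right)} = U \left(U + f\right)$ ($x{\left(U,f \right)} = \left(U + 0\right) \left(f + U\right) = U \left(U + f\right)$)
$D = 55$ ($D = - 5 \left(-5 - 8\right) - 10 = \left(-5\right) \left(-13\right) - 10 = 65 - 10 = 55$)
$X = 55$
$X^{2} = 55^{2} = 3025$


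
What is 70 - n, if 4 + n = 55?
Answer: 19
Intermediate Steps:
n = 51 (n = -4 + 55 = 51)
70 - n = 70 - 1*51 = 70 - 51 = 19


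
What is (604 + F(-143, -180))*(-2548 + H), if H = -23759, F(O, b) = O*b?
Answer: -693031608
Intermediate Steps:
(604 + F(-143, -180))*(-2548 + H) = (604 - 143*(-180))*(-2548 - 23759) = (604 + 25740)*(-26307) = 26344*(-26307) = -693031608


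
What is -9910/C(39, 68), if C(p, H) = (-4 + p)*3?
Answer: -1982/21 ≈ -94.381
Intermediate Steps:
C(p, H) = -12 + 3*p
-9910/C(39, 68) = -9910/(-12 + 3*39) = -9910/(-12 + 117) = -9910/105 = -9910*1/105 = -1982/21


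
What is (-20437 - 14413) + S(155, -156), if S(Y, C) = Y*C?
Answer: -59030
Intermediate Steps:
S(Y, C) = C*Y
(-20437 - 14413) + S(155, -156) = (-20437 - 14413) - 156*155 = -34850 - 24180 = -59030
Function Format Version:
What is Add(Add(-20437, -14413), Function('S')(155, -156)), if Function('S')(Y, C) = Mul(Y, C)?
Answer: -59030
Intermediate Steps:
Function('S')(Y, C) = Mul(C, Y)
Add(Add(-20437, -14413), Function('S')(155, -156)) = Add(Add(-20437, -14413), Mul(-156, 155)) = Add(-34850, -24180) = -59030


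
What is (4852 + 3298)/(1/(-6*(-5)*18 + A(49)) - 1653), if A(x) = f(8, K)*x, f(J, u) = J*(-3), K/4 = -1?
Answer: -5183400/1051309 ≈ -4.9304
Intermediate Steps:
K = -4 (K = 4*(-1) = -4)
f(J, u) = -3*J
A(x) = -24*x (A(x) = (-3*8)*x = -24*x)
(4852 + 3298)/(1/(-6*(-5)*18 + A(49)) - 1653) = (4852 + 3298)/(1/(-6*(-5)*18 - 24*49) - 1653) = 8150/(1/(30*18 - 1176) - 1653) = 8150/(1/(540 - 1176) - 1653) = 8150/(1/(-636) - 1653) = 8150/(-1/636 - 1653) = 8150/(-1051309/636) = 8150*(-636/1051309) = -5183400/1051309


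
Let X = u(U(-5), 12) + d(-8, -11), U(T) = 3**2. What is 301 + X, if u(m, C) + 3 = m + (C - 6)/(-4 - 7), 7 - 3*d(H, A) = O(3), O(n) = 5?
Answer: 10135/33 ≈ 307.12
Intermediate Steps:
d(H, A) = 2/3 (d(H, A) = 7/3 - 1/3*5 = 7/3 - 5/3 = 2/3)
U(T) = 9
u(m, C) = -27/11 + m - C/11 (u(m, C) = -3 + (m + (C - 6)/(-4 - 7)) = -3 + (m + (-6 + C)/(-11)) = -3 + (m + (-6 + C)*(-1/11)) = -3 + (m + (6/11 - C/11)) = -3 + (6/11 + m - C/11) = -27/11 + m - C/11)
X = 202/33 (X = (-27/11 + 9 - 1/11*12) + 2/3 = (-27/11 + 9 - 12/11) + 2/3 = 60/11 + 2/3 = 202/33 ≈ 6.1212)
301 + X = 301 + 202/33 = 10135/33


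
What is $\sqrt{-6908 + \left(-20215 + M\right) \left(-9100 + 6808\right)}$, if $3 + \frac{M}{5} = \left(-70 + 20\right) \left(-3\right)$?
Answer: $782 \sqrt{73} \approx 6681.4$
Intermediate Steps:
$M = 735$ ($M = -15 + 5 \left(-70 + 20\right) \left(-3\right) = -15 + 5 \left(\left(-50\right) \left(-3\right)\right) = -15 + 5 \cdot 150 = -15 + 750 = 735$)
$\sqrt{-6908 + \left(-20215 + M\right) \left(-9100 + 6808\right)} = \sqrt{-6908 + \left(-20215 + 735\right) \left(-9100 + 6808\right)} = \sqrt{-6908 - -44648160} = \sqrt{-6908 + 44648160} = \sqrt{44641252} = 782 \sqrt{73}$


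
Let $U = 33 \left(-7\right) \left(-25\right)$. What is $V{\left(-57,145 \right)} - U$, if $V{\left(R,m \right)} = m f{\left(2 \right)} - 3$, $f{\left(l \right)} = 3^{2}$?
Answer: $-4473$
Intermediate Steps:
$U = 5775$ ($U = \left(-231\right) \left(-25\right) = 5775$)
$f{\left(l \right)} = 9$
$V{\left(R,m \right)} = -3 + 9 m$ ($V{\left(R,m \right)} = m 9 - 3 = 9 m - 3 = -3 + 9 m$)
$V{\left(-57,145 \right)} - U = \left(-3 + 9 \cdot 145\right) - 5775 = \left(-3 + 1305\right) - 5775 = 1302 - 5775 = -4473$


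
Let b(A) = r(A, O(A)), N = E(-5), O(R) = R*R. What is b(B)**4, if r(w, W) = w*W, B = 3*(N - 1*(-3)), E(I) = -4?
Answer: 531441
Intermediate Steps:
O(R) = R**2
N = -4
B = -3 (B = 3*(-4 - 1*(-3)) = 3*(-4 + 3) = 3*(-1) = -3)
r(w, W) = W*w
b(A) = A**3 (b(A) = A**2*A = A**3)
b(B)**4 = ((-3)**3)**4 = (-27)**4 = 531441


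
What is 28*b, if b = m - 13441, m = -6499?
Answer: -558320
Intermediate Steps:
b = -19940 (b = -6499 - 13441 = -19940)
28*b = 28*(-19940) = -558320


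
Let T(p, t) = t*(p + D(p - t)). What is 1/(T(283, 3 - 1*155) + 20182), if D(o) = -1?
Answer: -1/22682 ≈ -4.4088e-5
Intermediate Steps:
T(p, t) = t*(-1 + p) (T(p, t) = t*(p - 1) = t*(-1 + p))
1/(T(283, 3 - 1*155) + 20182) = 1/((3 - 1*155)*(-1 + 283) + 20182) = 1/((3 - 155)*282 + 20182) = 1/(-152*282 + 20182) = 1/(-42864 + 20182) = 1/(-22682) = -1/22682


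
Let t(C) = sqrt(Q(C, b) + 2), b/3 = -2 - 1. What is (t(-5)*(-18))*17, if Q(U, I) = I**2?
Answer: -306*sqrt(83) ≈ -2787.8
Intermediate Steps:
b = -9 (b = 3*(-2 - 1) = 3*(-3) = -9)
t(C) = sqrt(83) (t(C) = sqrt((-9)**2 + 2) = sqrt(81 + 2) = sqrt(83))
(t(-5)*(-18))*17 = (sqrt(83)*(-18))*17 = -18*sqrt(83)*17 = -306*sqrt(83)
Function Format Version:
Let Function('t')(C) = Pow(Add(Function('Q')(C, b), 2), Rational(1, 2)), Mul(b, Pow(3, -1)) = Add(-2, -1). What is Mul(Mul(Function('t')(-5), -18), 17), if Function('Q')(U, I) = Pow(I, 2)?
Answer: Mul(-306, Pow(83, Rational(1, 2))) ≈ -2787.8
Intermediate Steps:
b = -9 (b = Mul(3, Add(-2, -1)) = Mul(3, -3) = -9)
Function('t')(C) = Pow(83, Rational(1, 2)) (Function('t')(C) = Pow(Add(Pow(-9, 2), 2), Rational(1, 2)) = Pow(Add(81, 2), Rational(1, 2)) = Pow(83, Rational(1, 2)))
Mul(Mul(Function('t')(-5), -18), 17) = Mul(Mul(Pow(83, Rational(1, 2)), -18), 17) = Mul(Mul(-18, Pow(83, Rational(1, 2))), 17) = Mul(-306, Pow(83, Rational(1, 2)))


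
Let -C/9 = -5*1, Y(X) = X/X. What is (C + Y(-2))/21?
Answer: 46/21 ≈ 2.1905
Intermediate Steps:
Y(X) = 1
C = 45 (C = -(-45) = -9*(-5) = 45)
(C + Y(-2))/21 = (45 + 1)/21 = (1/21)*46 = 46/21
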